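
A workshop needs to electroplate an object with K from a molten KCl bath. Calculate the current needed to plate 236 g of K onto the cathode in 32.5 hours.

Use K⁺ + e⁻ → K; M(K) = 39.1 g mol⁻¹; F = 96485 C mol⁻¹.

n(K) = 236 / 39.1 = 6.036 mol.
n(e⁻) = 1 × 6.036 = 6.036 mol.
Q = n(e⁻)·F = 6.036 × 96485 = 582400 C.
I = Q/t = 582400 / 117000 s = 4.98 A.

4.98 A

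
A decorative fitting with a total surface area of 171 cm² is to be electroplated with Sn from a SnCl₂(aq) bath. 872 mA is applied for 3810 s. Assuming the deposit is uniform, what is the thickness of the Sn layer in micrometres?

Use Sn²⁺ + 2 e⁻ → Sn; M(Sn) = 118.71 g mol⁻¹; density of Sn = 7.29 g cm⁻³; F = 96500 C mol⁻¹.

16.4 μm

Q = I·t = 0.8720 × 3810.0 = 3322 C; n(e⁻) = 0.03443 mol.
n(Sn) = n(e⁻)/2 = 0.01721 mol, so m = 0.01721 × 118.71 = 2.043 g.
Volume = m/ρ = 2.043 / 7.29 = 0.2803 cm³.
Thickness = V/A = 0.2803 / 171 = 0.00164 cm = 16.4 μm.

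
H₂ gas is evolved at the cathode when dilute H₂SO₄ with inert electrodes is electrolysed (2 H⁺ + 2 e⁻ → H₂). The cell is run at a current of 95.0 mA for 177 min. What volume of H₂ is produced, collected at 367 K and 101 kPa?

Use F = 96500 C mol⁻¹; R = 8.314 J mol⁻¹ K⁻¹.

0.158 L

Q = I·t = 0.09500 A × 10620 s = 1009 C.
n(e⁻) = Q/F = 1009 / 96500 = 0.01045 mol.
2 electrons are transferred per H₂ molecule, so n(H₂) = 0.01045 / 2 = 0.005227 mol.
V = nRT/P = (0.005227 × 8.314 × 367) / (101 × 10³ Pa) = 1.58 × 10⁻⁴ m³ = 0.158 L.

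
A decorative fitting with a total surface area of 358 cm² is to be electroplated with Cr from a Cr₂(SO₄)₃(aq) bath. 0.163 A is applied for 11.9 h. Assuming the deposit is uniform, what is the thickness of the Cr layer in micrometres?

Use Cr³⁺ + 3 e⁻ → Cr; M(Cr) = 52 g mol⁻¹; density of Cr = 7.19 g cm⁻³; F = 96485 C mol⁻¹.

Q = I·t = 0.1630 × 42840 = 6983 C; n(e⁻) = 0.07237 mol.
n(Cr) = n(e⁻)/3 = 0.02412 mol, so m = 0.02412 × 52 = 1.254 g.
Volume = m/ρ = 1.254 / 7.19 = 0.1745 cm³.
Thickness = V/A = 0.1745 / 358 = 4.87 × 10⁻⁴ cm = 4.87 μm.

4.87 μm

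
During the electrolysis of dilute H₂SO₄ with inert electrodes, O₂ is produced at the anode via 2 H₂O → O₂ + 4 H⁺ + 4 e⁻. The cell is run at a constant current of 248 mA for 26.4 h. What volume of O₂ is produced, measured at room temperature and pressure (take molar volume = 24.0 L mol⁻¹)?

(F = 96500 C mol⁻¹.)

1.47 L

Q = I·t = 0.2480 A × 95040 s = 23570 C.
n(e⁻) = Q/F = 23570 / 96500 = 0.2442 mol.
4 electrons are transferred per O₂ molecule, so n(O₂) = 0.2442 / 4 = 0.06106 mol.
V = n × V_m = 0.06106 × 24.0 = 1.47 L.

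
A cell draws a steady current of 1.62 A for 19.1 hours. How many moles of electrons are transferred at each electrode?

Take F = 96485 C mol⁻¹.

Q = I·t = 1.620 A × 68760 s = 111400 C.
n(e⁻) = Q/F = 111400 / 96485 = 1.15 mol.

1.15 mol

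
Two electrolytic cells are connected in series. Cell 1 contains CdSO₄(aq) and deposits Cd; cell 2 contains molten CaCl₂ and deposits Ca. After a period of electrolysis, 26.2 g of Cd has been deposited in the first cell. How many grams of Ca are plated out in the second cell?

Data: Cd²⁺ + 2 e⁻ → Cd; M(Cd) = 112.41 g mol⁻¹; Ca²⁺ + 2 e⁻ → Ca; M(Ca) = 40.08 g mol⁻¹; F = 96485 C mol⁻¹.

9.34 g

n(Cd) = 26.2 / 112.41 = 0.2331 mol.
Since Cd²⁺ + 2 e⁻ → Cd, n(e⁻) passed = 2 × 0.2331 = 0.4662 mol.
Cells in series carry the same charge, so the same 0.4662 mol of electrons passes through cell 2.
Ca²⁺ + 2 e⁻ → Ca, so n(Ca) = 0.4662 / 2 = 0.2331 mol.
m(Ca) = 0.2331 × 40.08 = 9.34 g.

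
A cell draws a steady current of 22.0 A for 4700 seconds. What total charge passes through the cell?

Q = I·t = 22.00 A × 4700.0 s = 1.03 × 10⁵ C.

1.03 × 10⁵ C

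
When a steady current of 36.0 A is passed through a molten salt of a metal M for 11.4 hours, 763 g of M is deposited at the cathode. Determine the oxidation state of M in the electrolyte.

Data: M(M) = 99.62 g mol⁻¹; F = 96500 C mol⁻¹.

Q = I·t = 36.00 A × 41040 s = 1477000 C, so n(e⁻) = 1477000/96500 = 15.31 mol.
n(M) deposited = 763 / 99.62 = 7.659 mol.
Electrons per atom = n(e⁻)/n(M) = 15.31 / 7.659 = 2.00 ≈ 2, so the ion is M²⁺.

+2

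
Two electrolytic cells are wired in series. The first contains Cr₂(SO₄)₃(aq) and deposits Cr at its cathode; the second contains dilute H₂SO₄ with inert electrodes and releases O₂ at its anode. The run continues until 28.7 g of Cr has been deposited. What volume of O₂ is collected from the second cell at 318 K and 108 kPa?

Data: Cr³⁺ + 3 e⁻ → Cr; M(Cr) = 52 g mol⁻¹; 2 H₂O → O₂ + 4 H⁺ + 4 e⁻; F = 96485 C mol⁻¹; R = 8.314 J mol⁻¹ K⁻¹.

10.1 L

n(Cr) = 28.7 / 52 = 0.5519 mol, so n(e⁻) = 3 × 0.5519 = 1.656 mol.
The cells are in series, so the same 1.656 mol of electrons passes through the second cell.
2 H₂O → O₂ + 4 H⁺ + 4 e⁻ — 4 mol e⁻ per mol O₂, so n(O₂) = 1.656/4 = 0.4139 mol.
V = nRT/P = (0.4139 × 8.314 × 318) / (108 × 10³) = 0.0101 m³ = 10.1 L.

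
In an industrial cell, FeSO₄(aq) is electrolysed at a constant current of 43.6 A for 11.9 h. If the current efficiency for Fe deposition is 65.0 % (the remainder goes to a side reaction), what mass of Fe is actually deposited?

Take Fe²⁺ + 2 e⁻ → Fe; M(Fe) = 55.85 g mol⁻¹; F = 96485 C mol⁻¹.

351 g

Q = I·t = 43.60 × 42840 = 1868000 C.
n(e⁻) = 1868000/96485 = 19.36 mol; theoretically n(Fe) = 19.36/2 = 9.679 mol, m_theo = 540.6 g.
At 65.0 % efficiency, m_actual = 0.650 × 540.6 = 351 g.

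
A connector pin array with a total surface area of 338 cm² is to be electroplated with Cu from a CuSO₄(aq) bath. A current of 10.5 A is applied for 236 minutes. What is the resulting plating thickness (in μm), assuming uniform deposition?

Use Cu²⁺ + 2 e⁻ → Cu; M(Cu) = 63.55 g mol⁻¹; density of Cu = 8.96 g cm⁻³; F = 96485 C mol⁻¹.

Q = I·t = 10.50 × 14160 = 148700 C; n(e⁻) = 1.541 mol.
n(Cu) = n(e⁻)/2 = 0.7705 mol, so m = 0.7705 × 63.55 = 48.96 g.
Volume = m/ρ = 48.96 / 8.96 = 5.465 cm³.
Thickness = V/A = 5.465 / 338 = 0.0162 cm = 162 μm.

162 μm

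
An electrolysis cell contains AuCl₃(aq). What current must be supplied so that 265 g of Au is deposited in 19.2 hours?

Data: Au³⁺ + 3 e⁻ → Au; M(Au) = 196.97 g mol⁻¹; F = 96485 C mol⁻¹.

5.63 A

n(Au) = 265 / 196.97 = 1.345 mol.
n(e⁻) = 3 × 1.345 = 4.036 mol.
Q = n(e⁻)·F = 4.036 × 96485 = 389400 C.
I = Q/t = 389400 / 69120 s = 5.63 A.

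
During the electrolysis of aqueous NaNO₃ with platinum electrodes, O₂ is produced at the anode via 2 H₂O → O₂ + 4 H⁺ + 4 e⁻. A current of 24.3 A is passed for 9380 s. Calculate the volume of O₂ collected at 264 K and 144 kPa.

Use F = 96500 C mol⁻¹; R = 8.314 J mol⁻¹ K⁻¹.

Q = I·t = 24.30 A × 9380.0 s = 227900 C.
n(e⁻) = Q/F = 227900 / 96500 = 2.362 mol.
4 electrons are transferred per O₂ molecule, so n(O₂) = 2.362 / 4 = 0.5905 mol.
V = nRT/P = (0.5905 × 8.314 × 264) / (144 × 10³ Pa) = 0.00900 m³ = 9.00 L.

9.00 L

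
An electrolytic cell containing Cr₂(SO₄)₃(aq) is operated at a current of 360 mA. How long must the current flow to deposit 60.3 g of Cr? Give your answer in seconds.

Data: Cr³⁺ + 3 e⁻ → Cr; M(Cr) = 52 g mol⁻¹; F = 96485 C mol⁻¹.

9.32 × 10⁵ s

n(Cr) = m/M = 60.3 / 52 = 1.160 mol.
Each Cr atom requires 3 electrons, so n(e⁻) = 3 × 1.160 = 3.479 mol.
Q = n(e⁻)·F = 3.479 × 96485 = 335700 C.
t = Q/I = 335700 / 0.3600 A = 932400 s.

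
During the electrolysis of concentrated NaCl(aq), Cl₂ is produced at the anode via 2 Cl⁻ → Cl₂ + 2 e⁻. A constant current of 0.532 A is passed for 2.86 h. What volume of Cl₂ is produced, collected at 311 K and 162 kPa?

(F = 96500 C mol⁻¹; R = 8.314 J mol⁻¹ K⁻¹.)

Q = I·t = 0.5320 A × 10296 s = 5477 C.
n(e⁻) = Q/F = 5477 / 96500 = 0.05676 mol.
2 electrons are transferred per Cl₂ molecule, so n(Cl₂) = 0.05676 / 2 = 0.02838 mol.
V = nRT/P = (0.02838 × 8.314 × 311) / (162 × 10³ Pa) = 4.53 × 10⁻⁴ m³ = 0.453 L.

0.453 L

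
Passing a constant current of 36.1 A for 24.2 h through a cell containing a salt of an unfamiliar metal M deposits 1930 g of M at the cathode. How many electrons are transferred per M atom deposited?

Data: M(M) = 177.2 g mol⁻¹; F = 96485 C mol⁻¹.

Q = I·t = 36.10 A × 87120 s = 3145000 C, so n(e⁻) = 3145000/96485 = 32.60 mol.
n(M) deposited = 1930 / 177.2 = 10.89 mol.
Electrons per atom = n(e⁻)/n(M) = 32.60 / 10.89 = 2.99 ≈ 3, so the ion is M³⁺.

3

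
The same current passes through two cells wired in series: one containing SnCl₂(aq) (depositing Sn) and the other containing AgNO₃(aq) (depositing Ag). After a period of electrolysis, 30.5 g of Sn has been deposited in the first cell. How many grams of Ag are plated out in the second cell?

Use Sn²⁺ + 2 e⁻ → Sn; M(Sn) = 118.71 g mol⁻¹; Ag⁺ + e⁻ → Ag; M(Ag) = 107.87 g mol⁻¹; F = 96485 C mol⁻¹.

55.4 g

n(Sn) = 30.5 / 118.71 = 0.2569 mol.
Since Sn²⁺ + 2 e⁻ → Sn, n(e⁻) passed = 2 × 0.2569 = 0.5139 mol.
Cells in series carry the same charge, so the same 0.5139 mol of electrons passes through cell 2.
Ag⁺ + e⁻ → Ag, so n(Ag) = 0.5139 / 1 = 0.5139 mol.
m(Ag) = 0.5139 × 107.87 = 55.4 g.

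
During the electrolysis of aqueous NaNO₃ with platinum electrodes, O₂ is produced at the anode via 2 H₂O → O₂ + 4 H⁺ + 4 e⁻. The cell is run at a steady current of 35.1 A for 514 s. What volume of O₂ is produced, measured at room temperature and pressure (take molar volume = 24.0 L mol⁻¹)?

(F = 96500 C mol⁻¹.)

Q = I·t = 35.10 A × 514.00 s = 18040 C.
n(e⁻) = Q/F = 18040 / 96500 = 0.1870 mol.
4 electrons are transferred per O₂ molecule, so n(O₂) = 0.1870 / 4 = 0.04674 mol.
V = n × V_m = 0.04674 × 24.0 = 1.12 L.

1.12 L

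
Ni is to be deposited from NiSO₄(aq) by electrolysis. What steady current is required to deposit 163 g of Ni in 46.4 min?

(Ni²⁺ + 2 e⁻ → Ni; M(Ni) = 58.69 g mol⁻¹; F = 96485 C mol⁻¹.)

n(Ni) = 163 / 58.69 = 2.777 mol.
n(e⁻) = 2 × 2.777 = 5.555 mol.
Q = n(e⁻)·F = 5.555 × 96485 = 535900 C.
I = Q/t = 535900 / 2784.0 s = 193 A.

193 A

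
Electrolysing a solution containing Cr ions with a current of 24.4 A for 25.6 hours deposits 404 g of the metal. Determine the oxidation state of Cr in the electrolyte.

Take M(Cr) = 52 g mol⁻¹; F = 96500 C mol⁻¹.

Q = I·t = 24.40 A × 92160 s = 2249000 C, so n(e⁻) = 2249000/96500 = 23.30 mol.
n(Cr) deposited = 404 / 52 = 7.769 mol.
Electrons per atom = n(e⁻)/n(Cr) = 23.30 / 7.769 = 3.00 ≈ 3, so the ion is Cr³⁺.

+3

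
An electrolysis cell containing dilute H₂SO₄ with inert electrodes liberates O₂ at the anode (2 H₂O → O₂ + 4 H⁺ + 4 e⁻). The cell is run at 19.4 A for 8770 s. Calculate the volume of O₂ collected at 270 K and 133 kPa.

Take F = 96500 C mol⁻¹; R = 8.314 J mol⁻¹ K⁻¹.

Q = I·t = 19.40 A × 8770.0 s = 170100 C.
n(e⁻) = Q/F = 170100 / 96500 = 1.763 mol.
4 electrons are transferred per O₂ molecule, so n(O₂) = 1.763 / 4 = 0.4408 mol.
V = nRT/P = (0.4408 × 8.314 × 270) / (133 × 10³ Pa) = 0.00744 m³ = 7.44 L.

7.44 L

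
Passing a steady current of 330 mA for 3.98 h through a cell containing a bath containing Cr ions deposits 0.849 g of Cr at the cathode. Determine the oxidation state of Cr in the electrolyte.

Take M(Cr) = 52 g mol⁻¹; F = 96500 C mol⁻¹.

+3

Q = I·t = 0.3300 A × 14328 s = 4728 C, so n(e⁻) = 4728/96500 = 0.04900 mol.
n(Cr) deposited = 0.849 / 52 = 0.01633 mol.
Electrons per atom = n(e⁻)/n(Cr) = 0.04900 / 0.01633 = 3.00 ≈ 3, so the ion is Cr³⁺.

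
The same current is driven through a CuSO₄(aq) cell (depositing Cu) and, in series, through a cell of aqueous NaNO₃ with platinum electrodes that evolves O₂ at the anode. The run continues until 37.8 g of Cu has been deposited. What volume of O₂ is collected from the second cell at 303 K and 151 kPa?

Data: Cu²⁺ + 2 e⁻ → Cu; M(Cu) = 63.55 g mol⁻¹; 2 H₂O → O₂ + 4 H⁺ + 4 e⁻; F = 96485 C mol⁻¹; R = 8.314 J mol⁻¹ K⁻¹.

n(Cu) = 37.8 / 63.55 = 0.5948 mol, so n(e⁻) = 2 × 0.5948 = 1.190 mol.
The cells are in series, so the same 1.190 mol of electrons passes through the second cell.
2 H₂O → O₂ + 4 H⁺ + 4 e⁻ — 4 mol e⁻ per mol O₂, so n(O₂) = 1.190/4 = 0.2974 mol.
V = nRT/P = (0.2974 × 8.314 × 303) / (151 × 10³) = 0.00496 m³ = 4.96 L.

4.96 L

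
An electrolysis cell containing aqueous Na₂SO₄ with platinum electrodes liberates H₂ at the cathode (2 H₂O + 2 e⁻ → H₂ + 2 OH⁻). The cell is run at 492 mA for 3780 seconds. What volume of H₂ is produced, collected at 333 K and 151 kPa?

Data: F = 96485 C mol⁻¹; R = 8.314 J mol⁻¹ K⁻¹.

0.177 L

Q = I·t = 0.4920 A × 3780.0 s = 1860 C.
n(e⁻) = Q/F = 1860 / 96485 = 0.01928 mol.
2 electrons are transferred per H₂ molecule, so n(H₂) = 0.01928 / 2 = 0.009638 mol.
V = nRT/P = (0.009638 × 8.314 × 333) / (151 × 10³ Pa) = 1.77 × 10⁻⁴ m³ = 0.177 L.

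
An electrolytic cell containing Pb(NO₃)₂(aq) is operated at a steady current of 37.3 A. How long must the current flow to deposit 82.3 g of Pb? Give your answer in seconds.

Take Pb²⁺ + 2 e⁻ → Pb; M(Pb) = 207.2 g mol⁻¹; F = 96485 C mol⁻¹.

n(Pb) = m/M = 82.3 / 207.2 = 0.3972 mol.
Each Pb atom requires 2 electrons, so n(e⁻) = 2 × 0.3972 = 0.7944 mol.
Q = n(e⁻)·F = 0.7944 × 96485 = 76650 C.
t = Q/I = 76650 / 37.30 A = 2055 s.

2050 s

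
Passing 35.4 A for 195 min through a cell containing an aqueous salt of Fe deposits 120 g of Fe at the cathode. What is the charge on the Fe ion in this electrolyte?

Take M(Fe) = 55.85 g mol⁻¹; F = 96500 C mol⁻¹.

+2

Q = I·t = 35.40 A × 11700 s = 414200 C, so n(e⁻) = 414200/96500 = 4.292 mol.
n(Fe) deposited = 120 / 55.85 = 2.149 mol.
Electrons per atom = n(e⁻)/n(Fe) = 4.292 / 2.149 = 2.00 ≈ 2, so the ion is Fe²⁺.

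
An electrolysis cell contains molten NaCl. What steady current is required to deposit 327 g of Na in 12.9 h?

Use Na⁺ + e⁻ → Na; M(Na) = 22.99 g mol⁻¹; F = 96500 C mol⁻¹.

n(Na) = 327 / 22.99 = 14.22 mol.
n(e⁻) = 1 × 14.22 = 14.22 mol.
Q = n(e⁻)·F = 14.22 × 96500 = 1373000 C.
I = Q/t = 1373000 / 46440 s = 29.6 A.

29.6 A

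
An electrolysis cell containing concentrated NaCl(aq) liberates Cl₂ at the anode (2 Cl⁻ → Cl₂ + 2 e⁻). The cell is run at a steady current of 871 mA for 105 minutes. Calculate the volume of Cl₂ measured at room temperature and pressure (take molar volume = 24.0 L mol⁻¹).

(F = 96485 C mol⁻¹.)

Q = I·t = 0.8710 A × 6300.0 s = 5487 C.
n(e⁻) = Q/F = 5487 / 96485 = 0.05687 mol.
2 electrons are transferred per Cl₂ molecule, so n(Cl₂) = 0.05687 / 2 = 0.02844 mol.
V = n × V_m = 0.02844 × 24.0 = 0.682 L.

0.682 L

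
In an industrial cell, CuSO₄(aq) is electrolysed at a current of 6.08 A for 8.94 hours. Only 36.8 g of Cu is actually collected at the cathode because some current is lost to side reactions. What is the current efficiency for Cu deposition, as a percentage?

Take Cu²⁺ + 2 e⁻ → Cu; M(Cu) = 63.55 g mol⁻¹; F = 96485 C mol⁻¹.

57.1 %

Q = I·t = 6.080 × 32184 = 195700 C; n(e⁻) = 195700/96485 = 2.028 mol.
Theoretical n(Cu) = n(e⁻)/2 = 1.014 mol, i.e. m_theo = 1.014 × 63.55 = 64.44 g.
Efficiency = m_actual / m_theo = 36.8 / 64.44 = 57.1 %.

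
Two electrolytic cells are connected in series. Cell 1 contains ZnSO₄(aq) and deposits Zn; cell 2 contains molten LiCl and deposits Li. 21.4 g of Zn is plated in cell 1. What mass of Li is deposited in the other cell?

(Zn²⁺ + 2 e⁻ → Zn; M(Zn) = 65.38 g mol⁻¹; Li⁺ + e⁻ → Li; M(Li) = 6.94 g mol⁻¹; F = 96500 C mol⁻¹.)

n(Zn) = 21.4 / 65.38 = 0.3273 mol.
Since Zn²⁺ + 2 e⁻ → Zn, n(e⁻) passed = 2 × 0.3273 = 0.6546 mol.
Cells in series carry the same charge, so the same 0.6546 mol of electrons passes through cell 2.
Li⁺ + e⁻ → Li, so n(Li) = 0.6546 / 1 = 0.6546 mol.
m(Li) = 0.6546 × 6.94 = 4.54 g.

4.54 g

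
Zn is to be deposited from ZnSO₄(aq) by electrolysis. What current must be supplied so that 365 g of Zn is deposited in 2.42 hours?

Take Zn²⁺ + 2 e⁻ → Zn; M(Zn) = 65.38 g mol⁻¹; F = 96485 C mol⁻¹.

124 A

n(Zn) = 365 / 65.38 = 5.583 mol.
n(e⁻) = 2 × 5.583 = 11.17 mol.
Q = n(e⁻)·F = 11.17 × 96485 = 1077000 C.
I = Q/t = 1077000 / 8712.0 s = 124 A.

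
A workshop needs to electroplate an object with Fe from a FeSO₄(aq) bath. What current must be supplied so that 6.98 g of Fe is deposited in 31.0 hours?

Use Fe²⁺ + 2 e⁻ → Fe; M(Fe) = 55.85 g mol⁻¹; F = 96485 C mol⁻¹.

n(Fe) = 6.98 / 55.85 = 0.1250 mol.
n(e⁻) = 2 × 0.1250 = 0.2500 mol.
Q = n(e⁻)·F = 0.2500 × 96485 = 24120 C.
I = Q/t = 24120 / 111600 s = 0.216 A.

0.216 A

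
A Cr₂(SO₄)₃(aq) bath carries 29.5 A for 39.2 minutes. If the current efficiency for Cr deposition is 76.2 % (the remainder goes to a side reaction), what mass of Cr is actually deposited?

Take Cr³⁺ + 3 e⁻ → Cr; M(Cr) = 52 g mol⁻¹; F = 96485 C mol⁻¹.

Q = I·t = 29.50 × 2352.0 = 69380 C.
n(e⁻) = 69380/96485 = 0.7191 mol; theoretically n(Cr) = 0.7191/3 = 0.2397 mol, m_theo = 12.46 g.
At 76.2 % efficiency, m_actual = 0.762 × 12.46 = 9.50 g.

9.50 g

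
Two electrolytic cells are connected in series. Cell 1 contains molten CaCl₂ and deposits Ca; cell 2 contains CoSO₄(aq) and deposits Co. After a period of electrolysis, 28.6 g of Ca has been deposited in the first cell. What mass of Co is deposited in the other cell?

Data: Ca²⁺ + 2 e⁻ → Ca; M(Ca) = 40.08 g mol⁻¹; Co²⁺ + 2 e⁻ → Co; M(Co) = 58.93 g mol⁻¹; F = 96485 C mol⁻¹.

42.1 g

n(Ca) = 28.6 / 40.08 = 0.7136 mol.
Since Ca²⁺ + 2 e⁻ → Ca, n(e⁻) passed = 2 × 0.7136 = 1.427 mol.
Cells in series carry the same charge, so the same 1.427 mol of electrons passes through cell 2.
Co²⁺ + 2 e⁻ → Co, so n(Co) = 1.427 / 2 = 0.7136 mol.
m(Co) = 0.7136 × 58.93 = 42.1 g.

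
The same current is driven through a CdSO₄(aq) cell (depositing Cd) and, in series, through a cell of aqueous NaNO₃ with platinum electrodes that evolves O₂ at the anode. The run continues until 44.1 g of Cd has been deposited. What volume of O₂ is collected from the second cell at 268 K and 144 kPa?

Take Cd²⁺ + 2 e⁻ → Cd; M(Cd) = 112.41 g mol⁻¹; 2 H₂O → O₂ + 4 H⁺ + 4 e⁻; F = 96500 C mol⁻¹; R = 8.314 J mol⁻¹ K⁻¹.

n(Cd) = 44.1 / 112.41 = 0.3923 mol, so n(e⁻) = 2 × 0.3923 = 0.7846 mol.
The cells are in series, so the same 0.7846 mol of electrons passes through the second cell.
2 H₂O → O₂ + 4 H⁺ + 4 e⁻ — 4 mol e⁻ per mol O₂, so n(O₂) = 0.7846/4 = 0.1962 mol.
V = nRT/P = (0.1962 × 8.314 × 268) / (144 × 10³) = 0.00304 m³ = 3.04 L.

3.04 L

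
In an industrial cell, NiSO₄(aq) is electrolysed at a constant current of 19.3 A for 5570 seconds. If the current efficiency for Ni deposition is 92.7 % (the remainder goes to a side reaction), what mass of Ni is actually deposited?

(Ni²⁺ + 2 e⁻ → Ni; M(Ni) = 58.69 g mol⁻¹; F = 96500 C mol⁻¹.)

Q = I·t = 19.30 × 5570.0 = 107500 C.
n(e⁻) = 107500/96500 = 1.114 mol; theoretically n(Ni) = 1.114/2 = 0.5570 mol, m_theo = 32.69 g.
At 92.7 % efficiency, m_actual = 0.927 × 32.69 = 30.3 g.

30.3 g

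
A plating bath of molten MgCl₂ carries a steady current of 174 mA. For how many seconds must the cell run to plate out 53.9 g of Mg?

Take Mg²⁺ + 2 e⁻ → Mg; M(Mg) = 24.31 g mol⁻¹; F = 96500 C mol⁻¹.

2.46 × 10⁶ s

n(Mg) = m/M = 53.9 / 24.31 = 2.217 mol.
Each Mg atom requires 2 electrons, so n(e⁻) = 2 × 2.217 = 4.434 mol.
Q = n(e⁻)·F = 4.434 × 96500 = 427900 C.
t = Q/I = 427900 / 0.1740 A = 2459000 s.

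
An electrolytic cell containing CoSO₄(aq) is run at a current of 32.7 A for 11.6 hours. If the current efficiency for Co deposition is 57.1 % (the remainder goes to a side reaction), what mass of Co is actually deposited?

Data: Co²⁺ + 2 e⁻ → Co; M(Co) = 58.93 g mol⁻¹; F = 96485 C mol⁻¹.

238 g

Q = I·t = 32.70 × 41760 = 1366000 C.
n(e⁻) = 1366000/96485 = 14.15 mol; theoretically n(Co) = 14.15/2 = 7.076 mol, m_theo = 417.0 g.
At 57.1 % efficiency, m_actual = 0.571 × 417.0 = 238 g.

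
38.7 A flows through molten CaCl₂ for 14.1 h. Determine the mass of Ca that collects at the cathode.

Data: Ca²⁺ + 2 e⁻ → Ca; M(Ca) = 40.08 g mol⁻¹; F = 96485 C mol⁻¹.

408 g

Q = I·t = 38.70 A × 50760 s = 1964000 C.
n(e⁻) = Q/F = 1964000 / 96485 = 20.36 mol.
Ca²⁺ + 2 e⁻ → Ca, so n(Ca) = n(e⁻)/2 = 10.18 mol.
m = n·M = 10.18 × 40.08 = 408 g.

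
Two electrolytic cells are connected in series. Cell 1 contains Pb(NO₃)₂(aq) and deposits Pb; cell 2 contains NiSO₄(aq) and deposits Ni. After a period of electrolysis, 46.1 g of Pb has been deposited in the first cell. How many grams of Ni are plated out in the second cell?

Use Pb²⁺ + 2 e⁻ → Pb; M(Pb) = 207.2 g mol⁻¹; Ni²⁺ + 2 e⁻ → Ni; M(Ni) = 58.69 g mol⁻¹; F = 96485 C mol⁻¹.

n(Pb) = 46.1 / 207.2 = 0.2225 mol.
Since Pb²⁺ + 2 e⁻ → Pb, n(e⁻) passed = 2 × 0.2225 = 0.4450 mol.
Cells in series carry the same charge, so the same 0.4450 mol of electrons passes through cell 2.
Ni²⁺ + 2 e⁻ → Ni, so n(Ni) = 0.4450 / 2 = 0.2225 mol.
m(Ni) = 0.2225 × 58.69 = 13.1 g.

13.1 g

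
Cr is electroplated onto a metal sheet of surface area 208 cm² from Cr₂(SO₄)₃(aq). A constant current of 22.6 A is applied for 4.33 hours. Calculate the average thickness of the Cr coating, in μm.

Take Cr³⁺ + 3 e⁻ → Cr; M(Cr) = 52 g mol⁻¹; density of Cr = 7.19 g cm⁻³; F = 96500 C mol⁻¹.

Q = I·t = 22.60 × 15588 = 352300 C; n(e⁻) = 3.651 mol.
n(Cr) = n(e⁻)/3 = 1.217 mol, so m = 1.217 × 52 = 63.28 g.
Volume = m/ρ = 63.28 / 7.19 = 8.801 cm³.
Thickness = V/A = 8.801 / 208 = 0.0423 cm = 423 μm.

423 μm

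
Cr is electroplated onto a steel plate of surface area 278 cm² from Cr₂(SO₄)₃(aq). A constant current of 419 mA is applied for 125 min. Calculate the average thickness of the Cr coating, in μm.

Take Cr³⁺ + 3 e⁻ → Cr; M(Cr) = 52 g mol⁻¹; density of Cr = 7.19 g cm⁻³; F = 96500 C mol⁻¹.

2.82 μm

Q = I·t = 0.4190 × 7500.0 = 3142 C; n(e⁻) = 0.03256 mol.
n(Cr) = n(e⁻)/3 = 0.01085 mol, so m = 0.01085 × 52 = 0.5645 g.
Volume = m/ρ = 0.5645 / 7.19 = 0.07851 cm³.
Thickness = V/A = 0.07851 / 278 = 2.82 × 10⁻⁴ cm = 2.82 μm.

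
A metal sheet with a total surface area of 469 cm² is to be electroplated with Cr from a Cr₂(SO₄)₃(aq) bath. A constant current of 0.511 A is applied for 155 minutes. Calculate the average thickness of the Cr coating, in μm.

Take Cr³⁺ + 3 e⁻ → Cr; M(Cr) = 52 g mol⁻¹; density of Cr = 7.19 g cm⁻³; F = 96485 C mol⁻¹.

2.53 μm

Q = I·t = 0.5110 × 9300.0 = 4752 C; n(e⁻) = 0.04925 mol.
n(Cr) = n(e⁻)/3 = 0.01642 mol, so m = 0.01642 × 52 = 0.8537 g.
Volume = m/ρ = 0.8537 / 7.19 = 0.1187 cm³.
Thickness = V/A = 0.1187 / 469 = 2.53 × 10⁻⁴ cm = 2.53 μm.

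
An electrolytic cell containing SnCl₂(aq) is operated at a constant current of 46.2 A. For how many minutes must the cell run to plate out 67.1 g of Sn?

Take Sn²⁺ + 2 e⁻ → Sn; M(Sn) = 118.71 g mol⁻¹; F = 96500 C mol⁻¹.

n(Sn) = m/M = 67.1 / 118.71 = 0.5652 mol.
Each Sn atom requires 2 electrons, so n(e⁻) = 2 × 0.5652 = 1.130 mol.
Q = n(e⁻)·F = 1.130 × 96500 = 109100 C.
t = Q/I = 109100 / 46.20 A = 2361 s = 39.4 min.

39.4 min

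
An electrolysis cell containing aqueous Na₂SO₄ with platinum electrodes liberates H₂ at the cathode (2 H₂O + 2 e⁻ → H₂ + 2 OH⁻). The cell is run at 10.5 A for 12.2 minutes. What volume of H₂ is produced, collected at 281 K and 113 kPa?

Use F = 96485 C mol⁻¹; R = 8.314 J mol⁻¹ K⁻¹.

0.823 L

Q = I·t = 10.50 A × 732.00 s = 7686 C.
n(e⁻) = Q/F = 7686 / 96485 = 0.07966 mol.
2 electrons are transferred per H₂ molecule, so n(H₂) = 0.07966 / 2 = 0.03983 mol.
V = nRT/P = (0.03983 × 8.314 × 281) / (113 × 10³ Pa) = 8.23 × 10⁻⁴ m³ = 0.823 L.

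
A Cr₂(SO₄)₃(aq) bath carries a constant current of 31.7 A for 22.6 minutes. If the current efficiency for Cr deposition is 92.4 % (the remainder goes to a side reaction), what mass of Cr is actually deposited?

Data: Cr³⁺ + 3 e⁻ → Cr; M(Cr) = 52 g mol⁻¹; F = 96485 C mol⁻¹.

7.14 g

Q = I·t = 31.70 × 1356.0 = 42990 C.
n(e⁻) = 42990/96485 = 0.4455 mol; theoretically n(Cr) = 0.4455/3 = 0.1485 mol, m_theo = 7.722 g.
At 92.4 % efficiency, m_actual = 0.924 × 7.722 = 7.14 g.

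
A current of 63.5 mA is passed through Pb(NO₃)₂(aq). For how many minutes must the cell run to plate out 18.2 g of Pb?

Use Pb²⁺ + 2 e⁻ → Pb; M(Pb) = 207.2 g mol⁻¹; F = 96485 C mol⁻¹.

4450 min

n(Pb) = m/M = 18.2 / 207.2 = 0.08784 mol.
Each Pb atom requires 2 electrons, so n(e⁻) = 2 × 0.08784 = 0.1757 mol.
Q = n(e⁻)·F = 0.1757 × 96485 = 16950 C.
t = Q/I = 16950 / 0.06350 A = 266900 s = 4450 min.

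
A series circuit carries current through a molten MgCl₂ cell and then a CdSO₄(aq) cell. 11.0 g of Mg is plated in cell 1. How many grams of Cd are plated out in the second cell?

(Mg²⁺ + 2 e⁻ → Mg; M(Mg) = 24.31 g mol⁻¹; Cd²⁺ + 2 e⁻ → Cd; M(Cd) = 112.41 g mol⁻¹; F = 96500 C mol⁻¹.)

50.9 g

n(Mg) = 11.0 / 24.31 = 0.4525 mol.
Since Mg²⁺ + 2 e⁻ → Mg, n(e⁻) passed = 2 × 0.4525 = 0.9050 mol.
Cells in series carry the same charge, so the same 0.9050 mol of electrons passes through cell 2.
Cd²⁺ + 2 e⁻ → Cd, so n(Cd) = 0.9050 / 2 = 0.4525 mol.
m(Cd) = 0.4525 × 112.41 = 50.9 g.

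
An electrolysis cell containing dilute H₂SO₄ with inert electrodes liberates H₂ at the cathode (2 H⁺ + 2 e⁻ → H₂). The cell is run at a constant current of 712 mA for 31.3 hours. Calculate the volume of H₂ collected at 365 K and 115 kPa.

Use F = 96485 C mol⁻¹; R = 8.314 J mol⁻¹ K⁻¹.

Q = I·t = 0.7120 A × 112680 s = 80230 C.
n(e⁻) = Q/F = 80230 / 96485 = 0.8315 mol.
2 electrons are transferred per H₂ molecule, so n(H₂) = 0.8315 / 2 = 0.4158 mol.
V = nRT/P = (0.4158 × 8.314 × 365) / (115 × 10³ Pa) = 0.0110 m³ = 11.0 L.

11.0 L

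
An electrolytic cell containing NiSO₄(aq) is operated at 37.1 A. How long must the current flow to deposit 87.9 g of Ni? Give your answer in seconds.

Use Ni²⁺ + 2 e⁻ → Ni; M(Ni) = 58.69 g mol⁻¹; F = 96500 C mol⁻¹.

7790 s

n(Ni) = m/M = 87.9 / 58.69 = 1.498 mol.
Each Ni atom requires 2 electrons, so n(e⁻) = 2 × 1.498 = 2.995 mol.
Q = n(e⁻)·F = 2.995 × 96500 = 289100 C.
t = Q/I = 289100 / 37.10 A = 7791 s.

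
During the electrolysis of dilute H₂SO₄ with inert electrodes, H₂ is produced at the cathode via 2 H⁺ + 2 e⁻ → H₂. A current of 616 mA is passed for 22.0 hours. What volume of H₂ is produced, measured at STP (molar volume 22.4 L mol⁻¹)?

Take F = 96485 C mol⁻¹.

5.66 L

Q = I·t = 0.6160 A × 79200 s = 48790 C.
n(e⁻) = Q/F = 48790 / 96485 = 0.5056 mol.
2 electrons are transferred per H₂ molecule, so n(H₂) = 0.5056 / 2 = 0.2528 mol.
V = n × V_m = 0.2528 × 22.4 = 5.66 L.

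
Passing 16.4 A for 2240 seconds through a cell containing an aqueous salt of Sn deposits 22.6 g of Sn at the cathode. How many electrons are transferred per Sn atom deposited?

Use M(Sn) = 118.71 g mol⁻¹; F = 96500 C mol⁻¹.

Q = I·t = 16.40 A × 2240.0 s = 36740 C, so n(e⁻) = 36740/96500 = 0.3807 mol.
n(Sn) deposited = 22.6 / 118.71 = 0.1904 mol.
Electrons per atom = n(e⁻)/n(Sn) = 0.3807 / 0.1904 = 2.00 ≈ 2, so the ion is Sn²⁺.

2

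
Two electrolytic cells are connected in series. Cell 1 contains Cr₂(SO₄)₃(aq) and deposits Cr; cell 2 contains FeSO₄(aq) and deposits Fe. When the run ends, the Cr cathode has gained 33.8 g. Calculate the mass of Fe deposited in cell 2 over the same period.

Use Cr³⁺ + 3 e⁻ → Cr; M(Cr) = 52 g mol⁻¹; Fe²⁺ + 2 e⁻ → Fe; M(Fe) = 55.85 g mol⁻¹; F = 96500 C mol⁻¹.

54.5 g

n(Cr) = 33.8 / 52 = 0.6500 mol.
Since Cr³⁺ + 3 e⁻ → Cr, n(e⁻) passed = 3 × 0.6500 = 1.950 mol.
Cells in series carry the same charge, so the same 1.950 mol of electrons passes through cell 2.
Fe²⁺ + 2 e⁻ → Fe, so n(Fe) = 1.950 / 2 = 0.9750 mol.
m(Fe) = 0.9750 × 55.85 = 54.5 g.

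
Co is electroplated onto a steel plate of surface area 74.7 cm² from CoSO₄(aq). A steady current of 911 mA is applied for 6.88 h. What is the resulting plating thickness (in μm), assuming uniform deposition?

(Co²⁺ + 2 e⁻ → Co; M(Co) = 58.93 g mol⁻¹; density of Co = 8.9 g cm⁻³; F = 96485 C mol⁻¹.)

Q = I·t = 0.9110 × 24768 = 22560 C; n(e⁻) = 0.2339 mol.
n(Co) = n(e⁻)/2 = 0.1169 mol, so m = 0.1169 × 58.93 = 6.891 g.
Volume = m/ρ = 6.891 / 8.9 = 0.7742 cm³.
Thickness = V/A = 0.7742 / 74.7 = 0.0104 cm = 104 μm.

104 μm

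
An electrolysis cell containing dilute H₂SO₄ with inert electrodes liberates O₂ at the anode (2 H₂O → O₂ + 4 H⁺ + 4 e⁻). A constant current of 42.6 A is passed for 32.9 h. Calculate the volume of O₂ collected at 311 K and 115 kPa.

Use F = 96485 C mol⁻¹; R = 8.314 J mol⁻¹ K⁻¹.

Q = I·t = 42.60 A × 118440 s = 5046000 C.
n(e⁻) = Q/F = 5046000 / 96485 = 52.29 mol.
4 electrons are transferred per O₂ molecule, so n(O₂) = 52.29 / 4 = 13.07 mol.
V = nRT/P = (13.07 × 8.314 × 311) / (115 × 10³ Pa) = 0.294 m³ = 294 L.

294 L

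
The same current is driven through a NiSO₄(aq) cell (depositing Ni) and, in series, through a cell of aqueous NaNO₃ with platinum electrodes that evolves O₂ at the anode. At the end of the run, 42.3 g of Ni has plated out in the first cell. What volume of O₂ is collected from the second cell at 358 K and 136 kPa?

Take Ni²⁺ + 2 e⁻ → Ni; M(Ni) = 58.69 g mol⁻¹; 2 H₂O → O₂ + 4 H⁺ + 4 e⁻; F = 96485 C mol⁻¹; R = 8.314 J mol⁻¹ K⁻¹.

n(Ni) = 42.3 / 58.69 = 0.7207 mol, so n(e⁻) = 2 × 0.7207 = 1.441 mol.
The cells are in series, so the same 1.441 mol of electrons passes through the second cell.
2 H₂O → O₂ + 4 H⁺ + 4 e⁻ — 4 mol e⁻ per mol O₂, so n(O₂) = 1.441/4 = 0.3604 mol.
V = nRT/P = (0.3604 × 8.314 × 358) / (136 × 10³) = 0.00789 m³ = 7.89 L.

7.89 L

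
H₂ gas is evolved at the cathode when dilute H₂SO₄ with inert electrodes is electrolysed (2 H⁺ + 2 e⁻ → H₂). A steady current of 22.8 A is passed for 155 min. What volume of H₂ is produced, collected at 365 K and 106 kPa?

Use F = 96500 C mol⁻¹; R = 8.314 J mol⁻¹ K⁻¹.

31.5 L

Q = I·t = 22.80 A × 9300.0 s = 212000 C.
n(e⁻) = Q/F = 212000 / 96500 = 2.197 mol.
2 electrons are transferred per H₂ molecule, so n(H₂) = 2.197 / 2 = 1.099 mol.
V = nRT/P = (1.099 × 8.314 × 365) / (106 × 10³ Pa) = 0.0315 m³ = 31.5 L.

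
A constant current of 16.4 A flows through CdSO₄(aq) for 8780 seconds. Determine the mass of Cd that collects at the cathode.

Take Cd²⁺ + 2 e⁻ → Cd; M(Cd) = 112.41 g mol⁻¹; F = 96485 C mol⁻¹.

83.9 g

Q = I·t = 16.40 A × 8780.0 s = 144000 C.
n(e⁻) = Q/F = 144000 / 96485 = 1.492 mol.
Cd²⁺ + 2 e⁻ → Cd, so n(Cd) = n(e⁻)/2 = 0.7462 mol.
m = n·M = 0.7462 × 112.41 = 83.9 g.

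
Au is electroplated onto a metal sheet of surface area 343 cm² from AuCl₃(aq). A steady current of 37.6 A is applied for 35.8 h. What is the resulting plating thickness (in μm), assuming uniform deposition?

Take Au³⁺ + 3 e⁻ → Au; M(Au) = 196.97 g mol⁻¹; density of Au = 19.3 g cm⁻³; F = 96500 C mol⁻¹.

Q = I·t = 37.60 × 128880 = 4846000 C; n(e⁻) = 50.22 mol.
n(Au) = n(e⁻)/3 = 16.74 mol, so m = 16.74 × 196.97 = 3297 g.
Volume = m/ρ = 3297 / 19.3 = 170.8 cm³.
Thickness = V/A = 170.8 / 343 = 0.498 cm = 4980 μm.

4980 μm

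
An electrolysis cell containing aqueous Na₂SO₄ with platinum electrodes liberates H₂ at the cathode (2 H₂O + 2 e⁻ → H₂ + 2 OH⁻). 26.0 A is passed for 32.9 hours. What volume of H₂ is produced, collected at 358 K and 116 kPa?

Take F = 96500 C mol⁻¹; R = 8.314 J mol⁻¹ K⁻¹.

Q = I·t = 26.00 A × 118440 s = 3079000 C.
n(e⁻) = Q/F = 3079000 / 96500 = 31.91 mol.
2 electrons are transferred per H₂ molecule, so n(H₂) = 31.91 / 2 = 15.96 mol.
V = nRT/P = (15.96 × 8.314 × 358) / (116 × 10³ Pa) = 0.409 m³ = 409 L.

409 L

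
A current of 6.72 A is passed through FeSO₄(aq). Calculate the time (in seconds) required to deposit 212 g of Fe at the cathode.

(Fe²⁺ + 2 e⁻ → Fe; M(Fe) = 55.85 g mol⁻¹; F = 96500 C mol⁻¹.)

1.09 × 10⁵ s

n(Fe) = m/M = 212 / 55.85 = 3.796 mol.
Each Fe atom requires 2 electrons, so n(e⁻) = 2 × 3.796 = 7.592 mol.
Q = n(e⁻)·F = 7.592 × 96500 = 732600 C.
t = Q/I = 732600 / 6.720 A = 109000 s.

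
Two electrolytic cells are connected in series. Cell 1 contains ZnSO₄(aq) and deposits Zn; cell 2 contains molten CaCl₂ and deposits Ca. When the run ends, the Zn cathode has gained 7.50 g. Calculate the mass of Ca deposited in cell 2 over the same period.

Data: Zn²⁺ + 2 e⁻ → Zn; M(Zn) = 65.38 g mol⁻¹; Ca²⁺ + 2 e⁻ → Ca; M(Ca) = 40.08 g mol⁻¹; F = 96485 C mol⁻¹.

4.60 g

n(Zn) = 7.50 / 65.38 = 0.1147 mol.
Since Zn²⁺ + 2 e⁻ → Zn, n(e⁻) passed = 2 × 0.1147 = 0.2294 mol.
Cells in series carry the same charge, so the same 0.2294 mol of electrons passes through cell 2.
Ca²⁺ + 2 e⁻ → Ca, so n(Ca) = 0.2294 / 2 = 0.1147 mol.
m(Ca) = 0.1147 × 40.08 = 4.60 g.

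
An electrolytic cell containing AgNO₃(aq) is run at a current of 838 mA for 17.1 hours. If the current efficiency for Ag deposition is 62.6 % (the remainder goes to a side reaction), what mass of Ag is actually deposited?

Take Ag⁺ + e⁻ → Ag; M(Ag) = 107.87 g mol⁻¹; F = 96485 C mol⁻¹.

36.1 g

Q = I·t = 0.8380 × 61560 = 51590 C.
n(e⁻) = 51590/96485 = 0.5347 mol; theoretically n(Ag) = 0.5347/1 = 0.5347 mol, m_theo = 57.67 g.
At 62.6 % efficiency, m_actual = 0.626 × 57.67 = 36.1 g.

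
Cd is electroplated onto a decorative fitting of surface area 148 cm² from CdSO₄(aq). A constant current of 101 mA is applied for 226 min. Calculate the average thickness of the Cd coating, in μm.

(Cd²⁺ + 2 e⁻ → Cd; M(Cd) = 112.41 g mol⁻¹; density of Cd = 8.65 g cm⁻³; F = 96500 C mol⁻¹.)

Q = I·t = 0.1010 × 13560 = 1370 C; n(e⁻) = 0.01419 mol.
n(Cd) = n(e⁻)/2 = 0.007096 mol, so m = 0.007096 × 112.41 = 0.7977 g.
Volume = m/ρ = 0.7977 / 8.65 = 0.09222 cm³.
Thickness = V/A = 0.09222 / 148 = 6.23 × 10⁻⁴ cm = 6.23 μm.

6.23 μm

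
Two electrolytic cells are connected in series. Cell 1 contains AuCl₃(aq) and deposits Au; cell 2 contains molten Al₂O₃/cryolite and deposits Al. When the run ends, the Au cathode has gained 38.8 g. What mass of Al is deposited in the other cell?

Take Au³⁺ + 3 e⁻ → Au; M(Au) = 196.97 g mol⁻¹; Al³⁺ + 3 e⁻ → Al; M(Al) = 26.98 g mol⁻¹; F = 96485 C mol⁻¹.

5.31 g

n(Au) = 38.8 / 196.97 = 0.1970 mol.
Since Au³⁺ + 3 e⁻ → Au, n(e⁻) passed = 3 × 0.1970 = 0.5910 mol.
Cells in series carry the same charge, so the same 0.5910 mol of electrons passes through cell 2.
Al³⁺ + 3 e⁻ → Al, so n(Al) = 0.5910 / 3 = 0.1970 mol.
m(Al) = 0.1970 × 26.98 = 5.31 g.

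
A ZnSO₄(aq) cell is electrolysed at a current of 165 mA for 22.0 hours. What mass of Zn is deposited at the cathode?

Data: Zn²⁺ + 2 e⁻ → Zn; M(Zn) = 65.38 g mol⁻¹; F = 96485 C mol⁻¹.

Q = I·t = 0.1650 A × 79200 s = 13070 C.
n(e⁻) = Q/F = 13070 / 96485 = 0.1354 mol.
Zn²⁺ + 2 e⁻ → Zn, so n(Zn) = n(e⁻)/2 = 0.06772 mol.
m = n·M = 0.06772 × 65.38 = 4.43 g.

4.43 g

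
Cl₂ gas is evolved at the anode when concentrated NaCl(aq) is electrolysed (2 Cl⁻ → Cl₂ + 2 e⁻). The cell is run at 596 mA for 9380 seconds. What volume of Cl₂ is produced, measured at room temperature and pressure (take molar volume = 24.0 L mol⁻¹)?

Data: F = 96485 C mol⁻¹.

0.695 L

Q = I·t = 0.5960 A × 9380.0 s = 5590 C.
n(e⁻) = Q/F = 5590 / 96485 = 0.05794 mol.
2 electrons are transferred per Cl₂ molecule, so n(Cl₂) = 0.05794 / 2 = 0.02897 mol.
V = n × V_m = 0.02897 × 24.0 = 0.695 L.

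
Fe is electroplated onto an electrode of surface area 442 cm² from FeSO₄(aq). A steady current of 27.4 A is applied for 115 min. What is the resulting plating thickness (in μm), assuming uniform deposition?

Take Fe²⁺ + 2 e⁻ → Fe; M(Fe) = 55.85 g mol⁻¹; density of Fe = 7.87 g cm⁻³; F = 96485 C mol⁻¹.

157 μm

Q = I·t = 27.40 × 6900.0 = 189100 C; n(e⁻) = 1.959 mol.
n(Fe) = n(e⁻)/2 = 0.9797 mol, so m = 0.9797 × 55.85 = 54.72 g.
Volume = m/ρ = 54.72 / 7.87 = 6.953 cm³.
Thickness = V/A = 6.953 / 442 = 0.0157 cm = 157 μm.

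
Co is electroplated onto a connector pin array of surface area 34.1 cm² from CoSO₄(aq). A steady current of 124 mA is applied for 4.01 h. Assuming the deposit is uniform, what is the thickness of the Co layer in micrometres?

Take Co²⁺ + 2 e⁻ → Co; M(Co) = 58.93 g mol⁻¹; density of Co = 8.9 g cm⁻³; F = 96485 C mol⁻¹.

18.0 μm

Q = I·t = 0.1240 × 14436 = 1790 C; n(e⁻) = 0.01855 mol.
n(Co) = n(e⁻)/2 = 0.009276 mol, so m = 0.009276 × 58.93 = 0.5467 g.
Volume = m/ρ = 0.5467 / 8.9 = 0.06142 cm³.
Thickness = V/A = 0.06142 / 34.1 = 0.00180 cm = 18.0 μm.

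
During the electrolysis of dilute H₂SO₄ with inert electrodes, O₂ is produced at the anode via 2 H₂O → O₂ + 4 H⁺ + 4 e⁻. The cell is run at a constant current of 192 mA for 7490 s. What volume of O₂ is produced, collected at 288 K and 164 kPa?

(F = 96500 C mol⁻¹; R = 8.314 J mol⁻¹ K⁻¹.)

0.0544 L

Q = I·t = 0.1920 A × 7490.0 s = 1438 C.
n(e⁻) = Q/F = 1438 / 96500 = 0.01490 mol.
4 electrons are transferred per O₂ molecule, so n(O₂) = 0.01490 / 4 = 0.003726 mol.
V = nRT/P = (0.003726 × 8.314 × 288) / (164 × 10³ Pa) = 5.44 × 10⁻⁵ m³ = 0.0544 L.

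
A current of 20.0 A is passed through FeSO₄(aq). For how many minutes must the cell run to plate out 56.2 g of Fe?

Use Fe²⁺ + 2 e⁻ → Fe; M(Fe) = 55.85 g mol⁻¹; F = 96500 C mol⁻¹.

n(Fe) = m/M = 56.2 / 55.85 = 1.006 mol.
Each Fe atom requires 2 electrons, so n(e⁻) = 2 × 1.006 = 2.013 mol.
Q = n(e⁻)·F = 2.013 × 96500 = 194200 C.
t = Q/I = 194200 / 20.00 A = 9710 s = 162 min.

162 min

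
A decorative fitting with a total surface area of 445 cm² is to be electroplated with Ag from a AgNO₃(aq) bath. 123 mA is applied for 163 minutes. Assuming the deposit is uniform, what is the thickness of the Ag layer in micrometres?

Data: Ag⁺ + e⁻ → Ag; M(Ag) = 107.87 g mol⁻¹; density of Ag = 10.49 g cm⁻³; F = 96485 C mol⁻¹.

2.88 μm

Q = I·t = 0.1230 × 9780.0 = 1203 C; n(e⁻) = 0.01247 mol.
n(Ag) = n(e⁻)/1 = 0.01247 mol, so m = 0.01247 × 107.87 = 1.345 g.
Volume = m/ρ = 1.345 / 10.49 = 0.1282 cm³.
Thickness = V/A = 0.1282 / 445 = 2.88 × 10⁻⁴ cm = 2.88 μm.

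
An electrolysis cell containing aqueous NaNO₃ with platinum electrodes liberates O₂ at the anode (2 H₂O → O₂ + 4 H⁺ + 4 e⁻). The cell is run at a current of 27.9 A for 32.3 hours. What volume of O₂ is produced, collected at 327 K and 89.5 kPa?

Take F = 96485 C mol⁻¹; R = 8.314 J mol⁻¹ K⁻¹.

255 L

Q = I·t = 27.90 A × 116280 s = 3244000 C.
n(e⁻) = Q/F = 3244000 / 96485 = 33.62 mol.
4 electrons are transferred per O₂ molecule, so n(O₂) = 33.62 / 4 = 8.406 mol.
V = nRT/P = (8.406 × 8.314 × 327) / (89.5 × 10³ Pa) = 0.255 m³ = 255 L.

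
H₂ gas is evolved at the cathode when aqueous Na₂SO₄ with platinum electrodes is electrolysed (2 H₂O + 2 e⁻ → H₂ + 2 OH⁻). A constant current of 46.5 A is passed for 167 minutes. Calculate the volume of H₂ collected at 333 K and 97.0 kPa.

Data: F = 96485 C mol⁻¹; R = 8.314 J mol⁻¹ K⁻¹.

Q = I·t = 46.50 A × 10020 s = 465900 C.
n(e⁻) = Q/F = 465900 / 96485 = 4.829 mol.
2 electrons are transferred per H₂ molecule, so n(H₂) = 4.829 / 2 = 2.415 mol.
V = nRT/P = (2.415 × 8.314 × 333) / (97.0 × 10³ Pa) = 0.0689 m³ = 68.9 L.

68.9 L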